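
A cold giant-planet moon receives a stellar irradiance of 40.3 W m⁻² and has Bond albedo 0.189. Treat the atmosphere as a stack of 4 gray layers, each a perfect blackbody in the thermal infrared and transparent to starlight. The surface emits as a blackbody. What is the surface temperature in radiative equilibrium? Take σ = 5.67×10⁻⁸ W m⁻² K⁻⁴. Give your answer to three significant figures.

164 K

Top-of-atmosphere balance: σT_e⁴ = S(1−α)/4 = 8.171 W m⁻² → T_e = 109.6 K.
For an N-layer opaque stack, T_s⁴ = (N+1)T_e⁴, hence T_s = (5)^(1/4)×109.6 K = 163.8 K.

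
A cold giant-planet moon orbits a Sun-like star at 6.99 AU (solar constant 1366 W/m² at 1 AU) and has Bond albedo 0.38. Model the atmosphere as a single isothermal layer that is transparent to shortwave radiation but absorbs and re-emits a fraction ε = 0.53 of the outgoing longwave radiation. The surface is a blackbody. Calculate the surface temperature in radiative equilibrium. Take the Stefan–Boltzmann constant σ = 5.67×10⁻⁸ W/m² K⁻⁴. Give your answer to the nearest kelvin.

By the inverse-square law, S = 1366/6.99² = 27.96 W/m².
Effective emission temperature (TOA balance): σT_e⁴ = S(1−α)/4 = 4.333 W/m² → T_e = 93.50 K.
For a single slab of emissivity ε, T_s⁴ = 2T_e⁴/(2−ε); thus T_s = 93.50·(1.361)^(1/4) = 101.0 K.

101 K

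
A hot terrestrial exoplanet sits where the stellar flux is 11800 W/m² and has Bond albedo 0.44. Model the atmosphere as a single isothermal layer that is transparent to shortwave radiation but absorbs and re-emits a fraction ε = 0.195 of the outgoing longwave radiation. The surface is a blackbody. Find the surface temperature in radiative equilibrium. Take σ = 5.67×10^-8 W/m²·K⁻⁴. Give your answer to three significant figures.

424 K

At the top of the atmosphere, σT_e⁴ = S(1−α)/4 = 1652 W/m², giving T_e = 413.1 K.
The surface balance (absorbed SW + ε·downward IR = σT_s⁴) with T_a⁴ = T_s⁴/2 reduces to T_s = T_e·[2/(2−ε)]^¼ = 423.9 K.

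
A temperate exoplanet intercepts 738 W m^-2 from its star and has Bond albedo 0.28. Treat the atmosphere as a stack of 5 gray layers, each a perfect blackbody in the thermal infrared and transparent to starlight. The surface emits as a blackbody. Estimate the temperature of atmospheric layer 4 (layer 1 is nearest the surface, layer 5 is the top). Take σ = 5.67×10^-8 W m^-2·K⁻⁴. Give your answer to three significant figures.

Top-of-atmosphere balance: σT_e⁴ = S(1−α)/4 = 132.8 W m^-2 → T_e = 220.0 K.
In the N-layer model, layer k (counted from the surface) has T_k = (N+1−k)^(1/4)·T_e.
T_4 = (2)^(1/4)·220.0 = 261.6 K.

262 K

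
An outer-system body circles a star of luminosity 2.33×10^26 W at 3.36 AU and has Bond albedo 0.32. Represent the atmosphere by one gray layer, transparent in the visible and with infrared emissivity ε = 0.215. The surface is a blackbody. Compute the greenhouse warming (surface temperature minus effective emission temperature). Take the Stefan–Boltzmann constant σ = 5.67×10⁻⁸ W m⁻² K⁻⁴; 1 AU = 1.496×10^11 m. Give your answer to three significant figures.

3.51 kelvin

Orbital distance: d = 3.36 AU = 5.027×10^11 m.
Flux at the orbit: S = L/(4πd²) = 2.33×10^26/(4π·(5.03×10^11)²) = 73.38 W m⁻².
The planet radiates to space at T_e = [S(1−α)/(4σ)]^(1/4) = 121.8 K.
Surface balance with a leaky layer gives σT_s⁴ = σT_e⁴·2/(2−ε), so T_s = T_e·[2/(2−0.215)]^(1/4) = 125.3 K.
The atmosphere warms the surface by 3.513 K.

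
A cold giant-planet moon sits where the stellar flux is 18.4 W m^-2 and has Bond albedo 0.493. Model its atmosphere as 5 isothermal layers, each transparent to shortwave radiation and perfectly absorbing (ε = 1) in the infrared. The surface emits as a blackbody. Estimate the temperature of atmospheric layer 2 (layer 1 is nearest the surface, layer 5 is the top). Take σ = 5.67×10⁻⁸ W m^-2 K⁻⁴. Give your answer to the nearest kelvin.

113 K

The effective emission temperature is T_e = [S(1−α)/(4σ)]^¼ = 80.08 K.
In the N-layer model, layer k (counted from the surface) has T_k = (N+1−k)^(1/4)·T_e.
With k = 2: T_2 = (5+1−2)^¼·80.08 K = 113.3 K.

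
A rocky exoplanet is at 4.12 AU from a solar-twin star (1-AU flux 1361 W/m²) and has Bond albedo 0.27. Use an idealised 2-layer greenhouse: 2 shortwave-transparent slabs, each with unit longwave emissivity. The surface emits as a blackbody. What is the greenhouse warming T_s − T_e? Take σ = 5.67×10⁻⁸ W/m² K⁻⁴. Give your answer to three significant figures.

40.1 K

By the inverse-square law, S = 1361/4.12² = 80.18 W/m².
Top-of-atmosphere balance: σT_e⁴ = S(1−α)/4 = 14.63 W/m² → T_e = 126.7 K.
Surface: T_s = (3)^¼·T_e = 166.8 K.
So the greenhouse effect raises the surface by 166.8 − 126.7 = 40.06 K.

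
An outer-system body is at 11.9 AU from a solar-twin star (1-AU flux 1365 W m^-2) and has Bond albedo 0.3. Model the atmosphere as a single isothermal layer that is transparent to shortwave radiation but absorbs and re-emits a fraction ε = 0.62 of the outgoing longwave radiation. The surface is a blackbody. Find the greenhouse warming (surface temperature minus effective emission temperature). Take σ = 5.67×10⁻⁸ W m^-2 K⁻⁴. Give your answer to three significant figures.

Flux at the orbit: S = 1365/(11.9)² = 9.639 W m^-2.
The planet radiates to space at T_e = [S(1−α)/(4σ)]^(1/4) = 73.85 K.
Surface balance with a leaky layer gives σT_s⁴ = σT_e⁴·2/(2−ε), so T_s = T_e·[2/(2−0.62)]^(1/4) = 81.03 K.
Greenhouse warming: T_s − T_e = 7.179 K.

7.18 K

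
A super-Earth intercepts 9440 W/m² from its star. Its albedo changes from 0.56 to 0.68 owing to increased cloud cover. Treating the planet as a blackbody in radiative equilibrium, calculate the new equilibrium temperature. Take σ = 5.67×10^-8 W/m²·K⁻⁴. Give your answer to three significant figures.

340 kelvin

T₂ = [S(1−α₂)/(4σ)]^(1/4) = [9440·0.32/(4σ)]^(1/4) = 339.7 K.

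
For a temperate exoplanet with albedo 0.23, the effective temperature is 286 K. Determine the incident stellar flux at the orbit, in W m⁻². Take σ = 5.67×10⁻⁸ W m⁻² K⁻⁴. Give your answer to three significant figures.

From S(1−α)/4 = σT⁴: S = 4σT⁴/(1−α).
The emitted flux is σT⁴ = 379.4 W m⁻².
S = 4·379.4/0.77 = 1971 W m⁻².

1970 W m⁻²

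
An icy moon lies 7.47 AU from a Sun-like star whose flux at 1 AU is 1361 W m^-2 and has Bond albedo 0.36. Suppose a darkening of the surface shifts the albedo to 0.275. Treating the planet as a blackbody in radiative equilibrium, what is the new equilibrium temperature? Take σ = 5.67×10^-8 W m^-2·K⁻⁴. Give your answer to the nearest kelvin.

94 K

By the inverse-square law, S = 1361/7.47² = 24.39 W m^-2.
New equilibrium: T₂ = [(1−0.275)·24.39/(4σ)]^(1/4) = 93.97 K.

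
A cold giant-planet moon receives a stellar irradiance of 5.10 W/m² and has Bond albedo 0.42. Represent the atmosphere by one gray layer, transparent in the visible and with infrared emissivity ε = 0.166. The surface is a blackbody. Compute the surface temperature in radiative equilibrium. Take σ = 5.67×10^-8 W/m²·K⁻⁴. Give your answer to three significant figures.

The planet radiates to space at T_e = [S(1−α)/(4σ)]^(1/4) = 60.10 K.
Surface balance with a leaky layer gives σT_s⁴ = σT_e⁴·2/(2−ε), so T_s = T_e·[2/(2−0.166)]^(1/4) = 61.41 K.

61.4 kelvin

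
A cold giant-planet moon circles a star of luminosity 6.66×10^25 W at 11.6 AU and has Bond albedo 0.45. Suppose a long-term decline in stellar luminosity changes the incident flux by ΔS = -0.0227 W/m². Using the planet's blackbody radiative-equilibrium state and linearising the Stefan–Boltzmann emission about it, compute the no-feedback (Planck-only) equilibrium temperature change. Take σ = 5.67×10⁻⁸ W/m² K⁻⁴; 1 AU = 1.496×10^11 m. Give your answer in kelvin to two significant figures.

d = 11.6 × 1.496×10^11 m = 1.735×10^12 m.
Spreading L over a sphere of radius d: S = 6.66×10^25/(4π·1.74×10^12²) = 1.760 W/m².
The baseline emission temperature is T_e = 45.45 K.
TOA radiative forcing: ΔF = (1−α)ΔS/4 = 0.55·(-0.0227)/4 = -0.003121 W/m².
The Planck feedback parameter is 4σT_e³ = 0.02130 W/m²/K.
So ΔT₀ = -0.003121/0.02130 = -0.147 K.

-0.15 K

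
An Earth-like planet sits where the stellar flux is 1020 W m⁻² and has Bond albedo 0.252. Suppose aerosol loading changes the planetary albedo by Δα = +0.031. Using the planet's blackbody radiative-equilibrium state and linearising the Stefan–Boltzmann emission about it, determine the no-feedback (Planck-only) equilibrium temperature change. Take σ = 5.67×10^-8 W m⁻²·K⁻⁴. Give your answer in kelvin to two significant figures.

-2.5 K

The baseline emission temperature is T_e = 240.8 K.
The change in absorbed flux is Δ[S(1−α)/4] = −SΔα/4 = -7.905 W m⁻².
Linearising σT⁴ gives d(σT⁴)/dT = 4σT_e³ = 3.168 W m⁻² per K.
So ΔT₀ = -7.905/3.168 = -2.50 K.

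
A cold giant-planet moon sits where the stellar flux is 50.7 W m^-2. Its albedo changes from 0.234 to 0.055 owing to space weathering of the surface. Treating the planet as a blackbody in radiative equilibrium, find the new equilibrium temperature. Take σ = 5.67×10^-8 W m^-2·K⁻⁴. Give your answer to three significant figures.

121 K

T₂ = [S(1−α₂)/(4σ)]^(1/4) = [50.70·0.945/(4σ)]^(1/4) = 120.6 K.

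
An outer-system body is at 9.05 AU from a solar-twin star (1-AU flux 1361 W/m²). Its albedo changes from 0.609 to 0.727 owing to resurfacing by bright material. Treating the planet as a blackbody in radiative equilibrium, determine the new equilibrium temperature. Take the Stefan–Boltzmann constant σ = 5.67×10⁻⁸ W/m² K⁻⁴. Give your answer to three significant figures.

Flux at the orbit: S = 1361/(9.05)² = 16.62 W/m².
New equilibrium: T₂ = [(1−0.727)·16.62/(4σ)]^(1/4) = 66.88 K.

66.9 kelvin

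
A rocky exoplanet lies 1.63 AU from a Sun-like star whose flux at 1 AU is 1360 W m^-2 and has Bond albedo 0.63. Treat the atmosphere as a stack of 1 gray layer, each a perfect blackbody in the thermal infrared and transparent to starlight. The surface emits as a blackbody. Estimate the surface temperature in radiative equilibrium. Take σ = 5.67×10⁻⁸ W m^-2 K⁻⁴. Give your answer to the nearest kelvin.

By the inverse-square law, S = 1360/1.63² = 511.9 W m^-2.
The effective emission temperature is T_e = [S(1−α)/(4σ)]^¼ = 170.0 K.
Layer-by-layer balance gives σT_s⁴ = (N+1)σT_e⁴, so T_s = 2^¼·170.0 = 202.2 K.

202 kelvin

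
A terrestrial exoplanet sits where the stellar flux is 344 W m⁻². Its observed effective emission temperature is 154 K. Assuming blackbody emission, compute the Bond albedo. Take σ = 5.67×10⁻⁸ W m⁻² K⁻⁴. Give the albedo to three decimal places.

0.629

Energy balance: S(1−α)/4 = σT⁴, so 1−α = 4σT⁴/S.
σT⁴ = 31.89 W m⁻², so 4σT⁴ = 127.6 W m⁻².
1−α = 127.6/344.0 = 0.3708, so α = 0.6292.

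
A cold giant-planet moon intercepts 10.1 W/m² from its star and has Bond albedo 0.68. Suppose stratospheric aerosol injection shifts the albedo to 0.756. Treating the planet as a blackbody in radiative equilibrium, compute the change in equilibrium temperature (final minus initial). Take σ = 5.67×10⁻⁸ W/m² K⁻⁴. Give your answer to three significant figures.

Before: T₁ = [10.10·0.32/(4σ)]^(1/4) = 61.44 K.
After:  T₂ = [10.10·0.244/(4σ)]^(1/4) = 57.41 K.
Change: 57.41 − 61.44 = -4.027 K.

-4.03 kelvin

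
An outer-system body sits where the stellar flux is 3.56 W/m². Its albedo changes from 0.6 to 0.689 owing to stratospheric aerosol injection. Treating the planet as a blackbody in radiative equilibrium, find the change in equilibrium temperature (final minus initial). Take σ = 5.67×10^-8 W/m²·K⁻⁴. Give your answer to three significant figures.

-3.05 K

With α = 0.6, T₁ = 50.06 K.
After:  T₂ = [3.560·0.311/(4σ)]^(1/4) = 47.00 K.
ΔT = T₂ − T₁ = -3.052 K.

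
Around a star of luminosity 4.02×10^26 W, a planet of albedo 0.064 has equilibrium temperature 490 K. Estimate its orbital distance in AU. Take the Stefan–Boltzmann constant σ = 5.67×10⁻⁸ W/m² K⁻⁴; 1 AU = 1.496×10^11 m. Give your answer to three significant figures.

The flux needed for this T is 4σT⁴/(1−0.064) = 13970 W/m².
From L = 4πd²S, d = √(4.02×10^26/(4π·13970)) = 4.786×10^10 m = 0.3199 AU.

0.320 AU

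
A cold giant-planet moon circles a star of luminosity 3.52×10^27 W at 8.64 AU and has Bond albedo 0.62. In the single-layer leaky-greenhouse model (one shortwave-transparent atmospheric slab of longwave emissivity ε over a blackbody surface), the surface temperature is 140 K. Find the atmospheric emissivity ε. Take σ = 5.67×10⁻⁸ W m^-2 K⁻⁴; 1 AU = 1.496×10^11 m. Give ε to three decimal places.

0.537

d = 8.64 × 1.496×10^11 m = 1.293×10^12 m.
Spreading L over a sphere of radius d: S = 3.52×10^27/(4π·1.29×10^12²) = 167.7 W m^-2.
Effective temperature: T_e = [S(1−α)/(4σ)]^(1/4) = 129.5 K.
Since (2−ε)/2 = (T_e/T_s)⁴ = 0.7313, ε = 0.5375.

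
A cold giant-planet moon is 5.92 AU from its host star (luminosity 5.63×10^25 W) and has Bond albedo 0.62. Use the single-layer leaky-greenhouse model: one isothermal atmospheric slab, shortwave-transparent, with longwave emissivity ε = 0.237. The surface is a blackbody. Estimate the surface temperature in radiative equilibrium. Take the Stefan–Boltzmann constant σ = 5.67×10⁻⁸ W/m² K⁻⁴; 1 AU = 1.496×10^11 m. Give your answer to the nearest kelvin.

57 kelvin

d = 5.92 × 1.496×10^11 m = 8.856×10^11 m.
S = L/(4πd²) = 5.712 W/m².
Effective emission temperature (TOA balance): σT_e⁴ = S(1−α)/4 = 0.5426 W/m² → T_e = 55.62 K.
For a single slab of emissivity ε, T_s⁴ = 2T_e⁴/(2−ε); thus T_s = 55.62·(1.134)^(1/4) = 57.40 K.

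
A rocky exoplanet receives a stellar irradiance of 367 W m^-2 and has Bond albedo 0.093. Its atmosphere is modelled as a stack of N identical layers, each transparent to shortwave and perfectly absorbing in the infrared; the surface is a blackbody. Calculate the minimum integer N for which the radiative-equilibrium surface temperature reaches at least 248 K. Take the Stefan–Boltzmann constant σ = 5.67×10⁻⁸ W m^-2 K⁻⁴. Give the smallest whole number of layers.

2

The effective emission temperature is T_e = [S(1−α)/(4σ)]^¼ = 195.7 K.
Since T_s⁴ = (N+1)T_e⁴, we need N ≥ (T_s/T_e)⁴ − 1 = 1.577.
The minimum whole number is N = 2.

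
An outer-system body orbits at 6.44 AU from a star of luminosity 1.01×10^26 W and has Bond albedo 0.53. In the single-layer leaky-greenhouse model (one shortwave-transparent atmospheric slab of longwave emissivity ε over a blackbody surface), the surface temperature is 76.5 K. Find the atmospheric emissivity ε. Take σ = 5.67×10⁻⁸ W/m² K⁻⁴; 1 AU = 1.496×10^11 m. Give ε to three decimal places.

d = 6.44 × 1.496×10^11 m = 9.634×10^11 m.
Flux at the orbit: S = L/(4πd²) = 1.01×10^26/(4π·(9.63×10^11)²) = 8.659 W/m².
Effective temperature: T_e = [S(1−α)/(4σ)]^(1/4) = 65.09 K.
T_s⁴ = T_e⁴·2/(2−ε) → ε = 2 − 2(T_e/T_s)⁴ = 2 − 2·(65.09/76.5)⁴ = 0.9521.

0.952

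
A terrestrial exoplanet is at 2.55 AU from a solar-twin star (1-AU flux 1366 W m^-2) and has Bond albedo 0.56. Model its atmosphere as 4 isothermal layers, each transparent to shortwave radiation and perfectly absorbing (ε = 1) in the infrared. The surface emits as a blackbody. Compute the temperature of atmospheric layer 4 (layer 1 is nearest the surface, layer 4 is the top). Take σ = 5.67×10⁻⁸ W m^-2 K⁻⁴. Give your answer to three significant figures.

142 kelvin

Irradiance scales as 1/d², so S = 1366 W m^-2 × (1/2.55)² = 210.1 W m^-2.
The effective emission temperature is T_e = [S(1−α)/(4σ)]^¼ = 142.1 K.
Each opaque layer satisfies 2T_j⁴ = T_{j−1}⁴ + T_{j+1}⁴, giving T_k⁴ = (N+1−k)T_e⁴.
T_4 = (1)^(1/4)·142.1 = 142.1 K.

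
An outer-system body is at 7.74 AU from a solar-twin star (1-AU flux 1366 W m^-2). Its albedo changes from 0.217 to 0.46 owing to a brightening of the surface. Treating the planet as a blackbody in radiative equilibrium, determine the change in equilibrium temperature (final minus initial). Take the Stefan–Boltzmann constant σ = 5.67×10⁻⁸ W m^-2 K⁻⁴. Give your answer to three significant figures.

Irradiance scales as 1/d², so S = 1366 W m^-2 × (1/7.74)² = 22.80 W m^-2.
Before: T₁ = [22.80·0.783/(4σ)]^(1/4) = 94.19 K.
With α = 0.46, T₂ = 85.84 K.
Change: 85.84 − 94.19 = -8.356 K.

-8.36 K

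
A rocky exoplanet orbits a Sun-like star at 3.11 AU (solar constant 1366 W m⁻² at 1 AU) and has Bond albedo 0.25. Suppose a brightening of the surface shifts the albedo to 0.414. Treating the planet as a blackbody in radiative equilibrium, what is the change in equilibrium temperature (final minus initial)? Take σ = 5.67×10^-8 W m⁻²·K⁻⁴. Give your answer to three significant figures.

-8.79 K

Flux at the orbit: S = 1366/(3.11)² = 141.2 W m⁻².
With α = 0.25, T₁ = 147.0 K.
With α = 0.414, T₂ = 138.2 K.
Change: 138.2 − 147.0 = -8.795 K.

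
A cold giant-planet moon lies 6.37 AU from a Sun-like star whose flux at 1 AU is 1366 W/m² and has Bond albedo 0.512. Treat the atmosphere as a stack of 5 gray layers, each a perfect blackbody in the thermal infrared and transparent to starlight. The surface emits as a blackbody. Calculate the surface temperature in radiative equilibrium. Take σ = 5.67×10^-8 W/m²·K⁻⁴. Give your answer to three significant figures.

144 kelvin

Irradiance scales as 1/d², so S = 1366 W/m² × (1/6.37)² = 33.66 W/m².
Top-of-atmosphere balance: σT_e⁴ = S(1−α)/4 = 4.107 W/m² → T_e = 92.25 K.
For an N-layer opaque stack, T_s⁴ = (N+1)T_e⁴, hence T_s = (6)^(1/4)×92.25 K = 144.4 K.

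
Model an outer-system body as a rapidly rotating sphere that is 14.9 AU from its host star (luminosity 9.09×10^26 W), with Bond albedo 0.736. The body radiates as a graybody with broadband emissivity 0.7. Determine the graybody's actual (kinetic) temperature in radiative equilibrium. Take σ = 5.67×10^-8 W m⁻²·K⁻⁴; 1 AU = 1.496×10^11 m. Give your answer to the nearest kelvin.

d = 14.9 × 1.496×10^11 m = 2.229×10^12 m.
S = L/(4πd²) = 14.56 W m⁻².
The planet absorbs (1−α)S over its disc πR² and re-emits over 4πR², so the mean absorbed flux is (1−0.736)·14.56/4 = 0.9609 W m⁻².
Radiative balance εσT⁴ = 0.9609 gives T = [0.9609/(0.7·σ)]^(1/4) = 70.14 K.

70 K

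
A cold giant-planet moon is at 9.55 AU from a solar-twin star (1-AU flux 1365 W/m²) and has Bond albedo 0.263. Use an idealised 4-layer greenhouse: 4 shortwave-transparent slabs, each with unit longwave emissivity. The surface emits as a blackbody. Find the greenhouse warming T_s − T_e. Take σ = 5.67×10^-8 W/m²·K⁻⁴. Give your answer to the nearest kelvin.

41 kelvin

By the inverse-square law, S = 1365/9.55² = 14.97 W/m².
OLR = S(1−α)/4 = 2.758 W/m²; the top layer radiates at T_e = 83.51 K.
Surface: T_s = (5)^¼·T_e = 124.9 K.
Warming: T_s − T_e = 41.37 K.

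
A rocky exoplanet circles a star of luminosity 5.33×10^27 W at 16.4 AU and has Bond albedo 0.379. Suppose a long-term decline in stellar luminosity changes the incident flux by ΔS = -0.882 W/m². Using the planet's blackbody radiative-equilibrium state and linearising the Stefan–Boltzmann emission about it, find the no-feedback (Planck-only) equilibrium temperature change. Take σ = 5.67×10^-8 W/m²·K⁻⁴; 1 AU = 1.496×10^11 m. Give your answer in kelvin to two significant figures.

Orbital distance: d = 16.4 AU = 2.453×10^12 m.
S = L/(4πd²) = 70.46 W/m².
The baseline emission temperature is T_e = 117.9 K.
ΔF = Δ[S(1−α)]/4 = (1−0.379)·-0.882/4 = -0.1369 W/m².
Linearising σT⁴ gives d(σT⁴)/dT = 4σT_e³ = 0.3713 W/m² per K.
So ΔT₀ = -0.1369/0.3713 = -0.369 K.

-0.37 K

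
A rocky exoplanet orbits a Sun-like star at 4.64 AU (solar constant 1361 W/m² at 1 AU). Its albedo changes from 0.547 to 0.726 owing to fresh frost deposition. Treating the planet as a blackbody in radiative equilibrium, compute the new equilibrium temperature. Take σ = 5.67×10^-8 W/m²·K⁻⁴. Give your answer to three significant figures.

By the inverse-square law, S = 1361/4.64² = 63.22 W/m².
New equilibrium: T₂ = [(1−0.726)·63.22/(4σ)]^(1/4) = 93.48 K.

93.5 K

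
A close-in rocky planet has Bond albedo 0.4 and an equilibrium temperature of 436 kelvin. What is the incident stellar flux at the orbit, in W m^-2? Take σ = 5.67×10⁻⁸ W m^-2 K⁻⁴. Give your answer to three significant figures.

From S(1−α)/4 = σT⁴: S = 4σT⁴/(1−α).
σT⁴ = 5.67×10⁻⁸·(436)⁴ = 2049 W m^-2.
S = 4·2049/0.6 = 13660 W m^-2.

13700 W m^-2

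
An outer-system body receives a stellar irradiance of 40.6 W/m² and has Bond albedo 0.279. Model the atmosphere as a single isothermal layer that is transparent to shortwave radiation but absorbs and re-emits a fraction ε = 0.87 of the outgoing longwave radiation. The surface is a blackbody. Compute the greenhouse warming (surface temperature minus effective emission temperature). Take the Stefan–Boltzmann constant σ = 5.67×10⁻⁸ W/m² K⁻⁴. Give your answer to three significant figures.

16.4 K

At the top of the atmosphere, σT_e⁴ = S(1−α)/4 = 7.318 W/m², giving T_e = 106.6 K.
For a single slab of emissivity ε, T_s⁴ = 2T_e⁴/(2−ε); thus T_s = 106.6·(1.77)^(1/4) = 122.9 K.
Greenhouse warming: T_s − T_e = 16.35 K.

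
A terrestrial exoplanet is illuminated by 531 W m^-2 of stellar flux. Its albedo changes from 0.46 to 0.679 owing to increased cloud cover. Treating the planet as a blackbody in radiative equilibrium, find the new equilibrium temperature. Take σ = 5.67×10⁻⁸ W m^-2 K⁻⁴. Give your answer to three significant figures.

166 kelvin

With the new albedo, S(1−α₂)/4 = 42.61 W m^-2, so T₂ = 165.6 K.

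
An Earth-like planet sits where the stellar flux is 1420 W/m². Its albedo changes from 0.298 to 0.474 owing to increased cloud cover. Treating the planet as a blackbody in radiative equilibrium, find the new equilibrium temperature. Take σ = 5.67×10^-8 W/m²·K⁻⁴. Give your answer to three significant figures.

New equilibrium: T₂ = [(1−0.474)·1420/(4σ)]^(1/4) = 239.6 K.

240 K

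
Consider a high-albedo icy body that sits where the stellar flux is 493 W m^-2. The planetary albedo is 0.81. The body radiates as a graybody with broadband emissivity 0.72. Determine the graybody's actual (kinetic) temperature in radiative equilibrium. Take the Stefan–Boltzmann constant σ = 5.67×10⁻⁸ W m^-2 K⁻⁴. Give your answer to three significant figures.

Averaging over the sphere, the absorbed flux is S(1−α)/4 = 23.42 W m^-2.
Equating to εσT⁴ with ε = 0.72: T = (23.42/0.72σ)^(1/4) = 154.8 K.

155 kelvin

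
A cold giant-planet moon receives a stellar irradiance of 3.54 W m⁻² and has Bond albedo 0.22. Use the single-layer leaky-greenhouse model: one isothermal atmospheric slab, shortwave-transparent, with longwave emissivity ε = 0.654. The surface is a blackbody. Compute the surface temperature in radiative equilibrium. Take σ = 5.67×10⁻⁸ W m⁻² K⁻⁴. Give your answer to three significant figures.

65.2 K

The planet radiates to space at T_e = [S(1−α)/(4σ)]^(1/4) = 59.07 K.
For a single slab of emissivity ε, T_s⁴ = 2T_e⁴/(2−ε); thus T_s = 59.07·(1.486)^(1/4) = 65.22 K.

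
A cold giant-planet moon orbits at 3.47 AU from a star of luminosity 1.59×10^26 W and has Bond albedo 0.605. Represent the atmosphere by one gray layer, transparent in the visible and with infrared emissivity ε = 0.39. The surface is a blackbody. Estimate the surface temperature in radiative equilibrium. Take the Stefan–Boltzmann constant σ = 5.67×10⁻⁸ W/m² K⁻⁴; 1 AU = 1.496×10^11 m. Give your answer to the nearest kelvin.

Orbital distance: d = 3.47 AU = 5.191×10^11 m.
S = L/(4πd²) = 46.95 W/m².
At the top of the atmosphere, σT_e⁴ = S(1−α)/4 = 4.637 W/m², giving T_e = 95.09 K.
Surface balance with a leaky layer gives σT_s⁴ = σT_e⁴·2/(2−ε), so T_s = T_e·[2/(2−0.39)]^(1/4) = 100.4 K.

100 K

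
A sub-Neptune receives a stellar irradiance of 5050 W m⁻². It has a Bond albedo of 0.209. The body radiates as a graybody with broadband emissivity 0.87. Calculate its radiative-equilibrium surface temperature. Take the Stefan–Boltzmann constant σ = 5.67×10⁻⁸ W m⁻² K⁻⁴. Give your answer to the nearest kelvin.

377 K

The planet absorbs (1−α)S over its disc πR² and re-emits over 4πR², so the mean absorbed flux is (1−0.209)·5050/4 = 998.6 W m⁻².
Radiative balance εσT⁴ = 998.6 gives T = [998.6/(0.87·σ)]^(1/4) = 377.2 K.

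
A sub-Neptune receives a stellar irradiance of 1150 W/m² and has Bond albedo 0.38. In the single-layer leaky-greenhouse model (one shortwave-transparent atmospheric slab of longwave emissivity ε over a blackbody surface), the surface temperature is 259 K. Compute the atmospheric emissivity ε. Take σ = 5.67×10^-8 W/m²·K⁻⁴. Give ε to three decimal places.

0.603

TOA balance gives T_e = 236.8 K.
Since (2−ε)/2 = (T_e/T_s)⁴ = 0.6986, ε = 0.6027.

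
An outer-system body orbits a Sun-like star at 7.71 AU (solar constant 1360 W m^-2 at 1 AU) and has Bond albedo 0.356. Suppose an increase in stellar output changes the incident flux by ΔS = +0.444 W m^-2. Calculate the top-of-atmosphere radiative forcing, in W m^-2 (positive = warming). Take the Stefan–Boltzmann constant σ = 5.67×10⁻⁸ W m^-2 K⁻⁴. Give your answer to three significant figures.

Irradiance scales as 1/d², so S = 1360 W m^-2 × (1/7.71)² = 22.88 W m^-2.
ΔF = Δ[S(1−α)]/4 = (1−0.356)·+0.444/4 = 0.07148 W m^-2.

0.0715 W m^-2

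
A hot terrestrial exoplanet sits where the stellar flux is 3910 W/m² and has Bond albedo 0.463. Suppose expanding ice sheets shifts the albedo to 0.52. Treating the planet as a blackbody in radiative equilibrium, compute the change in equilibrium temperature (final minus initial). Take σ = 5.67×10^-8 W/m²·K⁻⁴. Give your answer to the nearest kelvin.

With α = 0.463, T₁ = 310.2 K.
After:  T₂ = [3910·0.48/(4σ)]^(1/4) = 301.6 K.
Change: 301.6 − 310.2 = -8.581 K.

-9 K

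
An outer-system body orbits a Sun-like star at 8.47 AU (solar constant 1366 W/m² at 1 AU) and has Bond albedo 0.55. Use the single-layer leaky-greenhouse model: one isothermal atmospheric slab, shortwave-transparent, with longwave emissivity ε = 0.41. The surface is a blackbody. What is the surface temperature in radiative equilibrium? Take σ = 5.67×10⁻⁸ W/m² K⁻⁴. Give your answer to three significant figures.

Flux at the orbit: S = 1366/(8.47)² = 19.04 W/m².
The planet radiates to space at T_e = [S(1−α)/(4σ)]^(1/4) = 78.40 K.
Surface balance with a leaky layer gives σT_s⁴ = σT_e⁴·2/(2−ε), so T_s = T_e·[2/(2−0.41)]^(1/4) = 83.03 K.

83.0 K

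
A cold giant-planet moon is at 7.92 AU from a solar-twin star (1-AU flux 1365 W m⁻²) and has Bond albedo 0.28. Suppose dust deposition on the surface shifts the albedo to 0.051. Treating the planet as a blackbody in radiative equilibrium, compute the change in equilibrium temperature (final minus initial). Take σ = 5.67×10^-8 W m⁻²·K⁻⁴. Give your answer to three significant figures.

Flux at the orbit: S = 1365/(7.92)² = 21.76 W m⁻².
With α = 0.28, T₁ = 91.17 K.
After:  T₂ = [21.76·0.949/(4σ)]^(1/4) = 97.68 K.
Change: 97.68 − 91.17 = 6.517 K.

6.52 K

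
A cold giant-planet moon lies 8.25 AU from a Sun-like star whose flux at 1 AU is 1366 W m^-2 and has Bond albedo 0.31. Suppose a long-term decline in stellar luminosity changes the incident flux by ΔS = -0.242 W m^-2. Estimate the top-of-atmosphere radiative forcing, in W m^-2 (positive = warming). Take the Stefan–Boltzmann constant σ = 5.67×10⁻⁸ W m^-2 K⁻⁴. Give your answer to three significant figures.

By the inverse-square law, S = 1366/8.25² = 20.07 W m^-2.
Only a fraction (1−α) is absorbed and it's spread over 4πR², so ΔF = (1−α)ΔS/4 = -0.04174 W m^-2.

-0.0417 W m^-2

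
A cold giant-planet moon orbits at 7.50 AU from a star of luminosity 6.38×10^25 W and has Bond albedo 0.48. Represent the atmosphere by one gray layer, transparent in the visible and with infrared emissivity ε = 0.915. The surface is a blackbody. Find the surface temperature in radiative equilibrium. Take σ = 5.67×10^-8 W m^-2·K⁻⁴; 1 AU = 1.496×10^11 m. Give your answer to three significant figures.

64.3 K

Orbital distance: d = 7.50 AU = 1.122×10^12 m.
Spreading L over a sphere of radius d: S = 6.38×10^25/(4π·1.12×10^12²) = 4.033 W m^-2.
Effective emission temperature (TOA balance): σT_e⁴ = S(1−α)/4 = 0.5243 W m^-2 → T_e = 55.14 K.
For a single slab of emissivity ε, T_s⁴ = 2T_e⁴/(2−ε); thus T_s = 55.14·(1.843)^(1/4) = 64.25 K.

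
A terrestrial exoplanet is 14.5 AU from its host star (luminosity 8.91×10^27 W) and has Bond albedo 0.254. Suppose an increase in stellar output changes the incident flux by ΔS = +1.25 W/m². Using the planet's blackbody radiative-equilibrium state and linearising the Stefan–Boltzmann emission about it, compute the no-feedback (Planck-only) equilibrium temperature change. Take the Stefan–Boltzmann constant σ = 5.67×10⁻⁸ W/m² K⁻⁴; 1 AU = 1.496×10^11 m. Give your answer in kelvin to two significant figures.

d = 14.5 × 1.496×10^11 m = 2.169×10^12 m.
S = L/(4πd²) = 150.7 W/m².
The baseline emission temperature is T_e = 149.2 K.
Only a fraction (1−α) is absorbed and it's spread over 4πR², so ΔF = (1−α)ΔS/4 = 0.2331 W/m².
Planck response: λ_P = 4σT_e³ = 4·5.67×10⁻⁸·(149.2)³ = 0.7534 W/m²/K.
So ΔT₀ = 0.2331/0.7534 = 0.309 K.

0.31 K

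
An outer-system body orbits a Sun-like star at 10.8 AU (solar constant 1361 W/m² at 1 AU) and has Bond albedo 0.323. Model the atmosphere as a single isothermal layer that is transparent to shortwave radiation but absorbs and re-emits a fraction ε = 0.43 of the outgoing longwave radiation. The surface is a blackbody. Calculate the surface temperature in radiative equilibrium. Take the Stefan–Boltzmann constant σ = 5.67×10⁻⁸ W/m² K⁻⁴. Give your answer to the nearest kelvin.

82 kelvin

Irradiance scales as 1/d², so S = 1361 W/m² × (1/10.8)² = 11.67 W/m².
Effective emission temperature (TOA balance): σT_e⁴ = S(1−α)/4 = 1.975 W/m² → T_e = 76.82 K.
For a single slab of emissivity ε, T_s⁴ = 2T_e⁴/(2−ε); thus T_s = 76.82·(1.274)^(1/4) = 81.62 K.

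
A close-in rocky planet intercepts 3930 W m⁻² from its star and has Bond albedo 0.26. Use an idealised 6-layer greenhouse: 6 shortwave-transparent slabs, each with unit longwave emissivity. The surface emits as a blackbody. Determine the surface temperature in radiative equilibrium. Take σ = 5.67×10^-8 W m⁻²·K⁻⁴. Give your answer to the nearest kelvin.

Top-of-atmosphere balance: σT_e⁴ = S(1−α)/4 = 727.0 W m⁻² → T_e = 336.5 K.
Layer-by-layer balance gives σT_s⁴ = (N+1)σT_e⁴, so T_s = 7^¼·336.5 = 547.4 K.

547 kelvin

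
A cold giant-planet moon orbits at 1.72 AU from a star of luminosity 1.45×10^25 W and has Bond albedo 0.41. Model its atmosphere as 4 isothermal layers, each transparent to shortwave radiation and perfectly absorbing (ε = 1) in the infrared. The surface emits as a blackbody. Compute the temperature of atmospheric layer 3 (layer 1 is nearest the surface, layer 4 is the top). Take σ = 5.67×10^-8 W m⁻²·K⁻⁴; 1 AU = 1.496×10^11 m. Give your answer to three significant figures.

d = 1.72 × 1.496×10^11 m = 2.573×10^11 m.
Spreading L over a sphere of radius d: S = 1.45×10^25/(4π·2.57×10^11²) = 17.43 W m⁻².
OLR = S(1−α)/4 = 2.571 W m⁻²; the top layer radiates at T_e = 82.06 K.
In the N-layer model, layer k (counted from the surface) has T_k = (N+1−k)^(1/4)·T_e.
T_3 = (2)^(1/4)·82.06 = 97.58 K.

97.6 K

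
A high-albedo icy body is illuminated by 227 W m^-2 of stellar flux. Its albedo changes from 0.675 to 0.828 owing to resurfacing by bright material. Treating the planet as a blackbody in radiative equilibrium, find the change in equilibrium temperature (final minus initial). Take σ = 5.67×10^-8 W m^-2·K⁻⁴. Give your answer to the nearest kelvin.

-20 K

With α = 0.675, T₁ = 134.3 K.
Final:   T₂ = [S(1−0.828)/(4σ)]^(1/4) = 114.5 K.
Change: 114.5 − 134.3 = -19.75 K.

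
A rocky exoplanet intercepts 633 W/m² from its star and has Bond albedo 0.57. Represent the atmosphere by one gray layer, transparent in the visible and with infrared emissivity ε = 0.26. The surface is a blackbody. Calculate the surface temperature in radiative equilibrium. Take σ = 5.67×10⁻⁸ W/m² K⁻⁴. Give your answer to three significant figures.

193 kelvin

The planet radiates to space at T_e = [S(1−α)/(4σ)]^(1/4) = 186.1 K.
Surface balance with a leaky layer gives σT_s⁴ = σT_e⁴·2/(2−ε), so T_s = T_e·[2/(2−0.26)]^(1/4) = 192.7 K.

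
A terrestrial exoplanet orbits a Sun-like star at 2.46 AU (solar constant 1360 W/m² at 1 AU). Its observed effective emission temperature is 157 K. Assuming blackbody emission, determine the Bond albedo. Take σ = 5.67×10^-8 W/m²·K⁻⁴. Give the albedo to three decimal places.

0.387

Flux at the orbit: S = 1360/(2.46)² = 224.7 W/m².
Energy balance: S(1−α)/4 = σT⁴, so 1−α = 4σT⁴/S.
4σT⁴ = 4·5.67×10⁻⁸·(157)⁴ = 137.8 W/m².
Hence α = 1 − 137.8/224.7 = 0.3868.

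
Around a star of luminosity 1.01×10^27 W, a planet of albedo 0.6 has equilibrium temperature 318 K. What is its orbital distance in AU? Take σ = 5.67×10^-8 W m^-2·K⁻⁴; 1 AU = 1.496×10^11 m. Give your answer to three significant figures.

Required flux: S = 4σT⁴/(1−α) = 5798 W m^-2.
From L = 4πd²S, d = √(1.01×10^27/(4π·5798)) = 1.177×10^11 m = 0.7870 AU.

0.787 AU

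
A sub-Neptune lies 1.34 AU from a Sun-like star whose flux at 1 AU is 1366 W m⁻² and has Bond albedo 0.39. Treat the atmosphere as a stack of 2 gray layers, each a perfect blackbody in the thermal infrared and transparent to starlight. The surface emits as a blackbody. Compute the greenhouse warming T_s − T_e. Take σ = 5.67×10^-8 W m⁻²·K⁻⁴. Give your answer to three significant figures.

Flux at the orbit: S = 1366/(1.34)² = 760.7 W m⁻².
Top-of-atmosphere balance: σT_e⁴ = S(1−α)/4 = 116.0 W m⁻² → T_e = 212.7 K.
T_s = (N+1)^(1/4)·T_e = 279.9 K.
So the greenhouse effect raises the surface by 279.9 − 212.7 = 67.22 K.

67.2 K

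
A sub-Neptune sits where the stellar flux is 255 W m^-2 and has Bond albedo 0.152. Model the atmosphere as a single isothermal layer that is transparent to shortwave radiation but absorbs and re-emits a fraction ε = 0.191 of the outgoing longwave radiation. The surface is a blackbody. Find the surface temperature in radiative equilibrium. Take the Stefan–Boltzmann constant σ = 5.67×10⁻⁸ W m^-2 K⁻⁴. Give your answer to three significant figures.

180 K

Effective emission temperature (TOA balance): σT_e⁴ = S(1−α)/4 = 54.06 W m^-2 → T_e = 175.7 K.
Surface balance with a leaky layer gives σT_s⁴ = σT_e⁴·2/(2−ε), so T_s = T_e·[2/(2−0.191)]^(1/4) = 180.2 K.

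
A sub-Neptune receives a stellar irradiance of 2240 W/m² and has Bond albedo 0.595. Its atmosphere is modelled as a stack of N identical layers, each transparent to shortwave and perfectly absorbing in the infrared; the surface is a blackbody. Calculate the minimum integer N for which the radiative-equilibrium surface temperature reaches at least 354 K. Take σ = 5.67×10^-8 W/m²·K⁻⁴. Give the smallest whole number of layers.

3

Top-of-atmosphere balance: σT_e⁴ = S(1−α)/4 = 226.8 W/m² → T_e = 251.5 K.
T_s = (N+1)^(1/4)·T_e ≥ 354 K requires N+1 ≥ (T_s/T_e)⁴ = (354/251.5)⁴ = 3.926.
Rounding up, N = 3.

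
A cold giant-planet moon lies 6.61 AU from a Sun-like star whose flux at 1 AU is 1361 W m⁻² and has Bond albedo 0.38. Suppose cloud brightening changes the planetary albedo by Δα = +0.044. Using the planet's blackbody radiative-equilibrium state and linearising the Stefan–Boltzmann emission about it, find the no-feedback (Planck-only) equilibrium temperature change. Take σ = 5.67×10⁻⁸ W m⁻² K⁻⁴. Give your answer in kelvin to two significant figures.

Irradiance scales as 1/d², so S = 1361 W m⁻² × (1/6.61)² = 31.15 W m⁻².
The baseline emission temperature is T_e = 96.06 K.
TOA radiative forcing: ΔF = −S·Δα/4 = −31.15·(+0.044)/4 = -0.3426 W m⁻².
The Planck feedback parameter is 4σT_e³ = 0.2010 W m⁻²/K.
So ΔT₀ = -0.3426/0.2010 = -1.70 K.

-1.7 kelvin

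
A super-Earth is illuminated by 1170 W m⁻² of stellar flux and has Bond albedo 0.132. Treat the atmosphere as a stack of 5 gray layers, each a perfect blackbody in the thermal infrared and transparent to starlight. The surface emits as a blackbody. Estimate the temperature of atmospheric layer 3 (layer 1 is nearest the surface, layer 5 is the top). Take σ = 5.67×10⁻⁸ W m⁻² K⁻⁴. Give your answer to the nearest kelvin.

Top-of-atmosphere balance: σT_e⁴ = S(1−α)/4 = 253.9 W m⁻² → T_e = 258.7 K.
Each opaque layer satisfies 2T_j⁴ = T_{j−1}⁴ + T_{j+1}⁴, giving T_k⁴ = (N+1−k)T_e⁴.
With k = 3: T_3 = (5+1−3)^¼·258.7 K = 340.4 K.

340 K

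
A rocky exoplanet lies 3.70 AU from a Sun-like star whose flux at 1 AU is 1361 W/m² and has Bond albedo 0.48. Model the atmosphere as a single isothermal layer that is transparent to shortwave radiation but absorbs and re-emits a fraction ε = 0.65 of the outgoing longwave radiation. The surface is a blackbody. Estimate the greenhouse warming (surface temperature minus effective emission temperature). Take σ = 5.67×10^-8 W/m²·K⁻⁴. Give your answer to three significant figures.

By the inverse-square law, S = 1361/3.70² = 99.42 W/m².
Effective emission temperature (TOA balance): σT_e⁴ = S(1−α)/4 = 12.92 W/m² → T_e = 122.9 K.
Surface balance with a leaky layer gives σT_s⁴ = σT_e⁴·2/(2−ε), so T_s = T_e·[2/(2−0.65)]^(1/4) = 135.6 K.
T_s − T_e = 135.6 − 122.9 = 12.69 K.

12.7 kelvin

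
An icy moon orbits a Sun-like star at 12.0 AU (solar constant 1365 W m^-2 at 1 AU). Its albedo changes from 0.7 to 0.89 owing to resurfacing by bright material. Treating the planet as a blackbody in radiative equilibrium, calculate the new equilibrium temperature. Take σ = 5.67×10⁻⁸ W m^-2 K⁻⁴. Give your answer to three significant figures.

46.3 K

By the inverse-square law, S = 1365/12.0² = 9.479 W m^-2.
With the new albedo, S(1−α₂)/4 = 0.2607 W m^-2, so T₂ = 46.31 K.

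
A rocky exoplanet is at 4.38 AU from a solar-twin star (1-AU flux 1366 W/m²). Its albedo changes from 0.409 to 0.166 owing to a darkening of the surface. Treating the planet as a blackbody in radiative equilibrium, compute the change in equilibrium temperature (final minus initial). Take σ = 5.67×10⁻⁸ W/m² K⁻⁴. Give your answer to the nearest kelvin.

10 kelvin

By the inverse-square law, S = 1366/4.38² = 71.20 W/m².
Before: T₁ = [71.20·0.591/(4σ)]^(1/4) = 116.7 K.
Final:   T₂ = [S(1−0.166)/(4σ)]^(1/4) = 127.2 K.
ΔT = T₂ − T₁ = 10.49 K.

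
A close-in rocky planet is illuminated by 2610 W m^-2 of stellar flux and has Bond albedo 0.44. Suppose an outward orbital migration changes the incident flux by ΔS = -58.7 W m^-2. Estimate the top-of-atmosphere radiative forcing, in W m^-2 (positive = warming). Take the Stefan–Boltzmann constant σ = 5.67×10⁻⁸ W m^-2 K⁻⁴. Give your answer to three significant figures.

-8.22 W m^-2

TOA radiative forcing: ΔF = (1−α)ΔS/4 = 0.56·(-58.7)/4 = -8.218 W m^-2.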